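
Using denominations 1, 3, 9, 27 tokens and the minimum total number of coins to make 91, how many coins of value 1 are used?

Greedy: take as many of the largest coin as possible, then repeat with the remainder.
91 = 3×27 + 1×9 + 1×1
Count of 1: 1

1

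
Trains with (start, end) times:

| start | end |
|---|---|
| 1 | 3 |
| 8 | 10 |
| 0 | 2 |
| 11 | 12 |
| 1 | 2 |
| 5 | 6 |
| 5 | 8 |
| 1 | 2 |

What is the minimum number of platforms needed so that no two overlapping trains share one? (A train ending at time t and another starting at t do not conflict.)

Events (time:±→running): 0:+→1 1:+→2 1:+→3 1:+→4 … peak 4.

4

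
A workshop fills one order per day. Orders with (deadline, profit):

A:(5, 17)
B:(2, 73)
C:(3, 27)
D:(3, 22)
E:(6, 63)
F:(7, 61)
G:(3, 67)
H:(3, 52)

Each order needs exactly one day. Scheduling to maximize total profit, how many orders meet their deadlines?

Take jobs in profit order; each goes to the latest open slot no later than its deadline.
By profit: B(d2,73), G(d3,67), E(d6,63), F(d7,61), H(d3,52), C(d3,27), D(d3,22), A(d5,17)
B→slot 2; G→slot 3; E→slot 6; F→slot 7; H→slot 1; C skipped; D skipped; A→slot 5.
6 of 8 scheduled.

6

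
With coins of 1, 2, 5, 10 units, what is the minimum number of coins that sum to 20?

2

20 − 2×10→0
Total coins = 2 = 2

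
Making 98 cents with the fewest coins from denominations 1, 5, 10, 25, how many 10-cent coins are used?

98 − 3×25→23 − 2×10→3 − 3×1→0
Count of 10: 2

2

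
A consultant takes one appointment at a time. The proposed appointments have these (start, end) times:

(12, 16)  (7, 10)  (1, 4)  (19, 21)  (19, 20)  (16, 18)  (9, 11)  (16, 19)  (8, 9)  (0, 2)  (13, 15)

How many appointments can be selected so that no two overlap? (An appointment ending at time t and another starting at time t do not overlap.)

6

Sorted by end: (0,2)  (1,4)  (8,9)  (7,10)  (9,11)  (13,15)  (12,16)  (16,18)  (16,19)  (19,20)  (19,21)
take (0,2); skip (1,4); take (8,9); take (9,11); take (13,15); skip (12,16); take (16,18); take (19,20).
Selected 6 appointments.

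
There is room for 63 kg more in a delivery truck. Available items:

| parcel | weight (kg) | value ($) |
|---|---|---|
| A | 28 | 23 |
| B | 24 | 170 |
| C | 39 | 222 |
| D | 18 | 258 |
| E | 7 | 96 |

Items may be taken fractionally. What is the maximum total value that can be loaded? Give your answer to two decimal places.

603.69

Greedy by value/weight ratio, highest first.
Ratios (sorted): D 14.33, E 13.71, B 7.08, C 5.69, A 0.82
take D (18 @ 258); take E (7 @ 96); take B (24 @ 170); take 14/39 of C → 79.69. Capacity used 63/63.
Total value = 603.69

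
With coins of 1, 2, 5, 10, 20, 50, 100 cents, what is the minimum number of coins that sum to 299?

299 − 2×100→99 − 1×50→49 − 2×20→9 − 1×5→4 − 2×2→0
Total coins = 2 + 1 + 2 + 1 + 2 = 8

8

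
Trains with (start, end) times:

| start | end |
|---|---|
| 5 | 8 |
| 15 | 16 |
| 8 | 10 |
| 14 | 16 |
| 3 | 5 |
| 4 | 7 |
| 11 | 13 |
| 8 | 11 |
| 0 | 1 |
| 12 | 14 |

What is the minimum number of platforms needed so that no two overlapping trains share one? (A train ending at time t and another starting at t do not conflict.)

Count concurrent intervals with a sweep; the peak is the room count.
starts: [0, 3, 4, 5, 8, 8, 11, 12, 14, 15]
ends:   [1, 5, 7, 8, 10, 11, 13, 14, 16, 16]
s0→1 e1→0 s3→1 s4→2  — peak 2.

2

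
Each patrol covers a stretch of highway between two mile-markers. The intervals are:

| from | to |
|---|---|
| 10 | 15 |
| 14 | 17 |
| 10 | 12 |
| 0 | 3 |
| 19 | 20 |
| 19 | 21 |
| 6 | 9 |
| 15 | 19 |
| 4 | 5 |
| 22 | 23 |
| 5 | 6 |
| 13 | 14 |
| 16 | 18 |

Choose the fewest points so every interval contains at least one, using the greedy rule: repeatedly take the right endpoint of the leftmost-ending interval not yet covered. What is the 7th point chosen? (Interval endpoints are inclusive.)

Sorted: [0,3] [4,5] [5,6] [6,9] [10,12] [13,14] [10,15] [14,17] [16,18] [15,19] [19,20] [19,21] [22,23]
{[0,3]} hit by 3; {[4,5],[5,6]} hit by 5; {[6,9]} hit by 9; {[10,12]} hit by 12; {[13,14],[10,15],[14,17]} hit by 14; {[16,18],[15,19]} hit by 18; {[19,20],[19,21]} hit by 20; {[22,23]} hit by 23.
Points: 3, 5, 9, 12, 14, 18, 20, 23 (8 total).

20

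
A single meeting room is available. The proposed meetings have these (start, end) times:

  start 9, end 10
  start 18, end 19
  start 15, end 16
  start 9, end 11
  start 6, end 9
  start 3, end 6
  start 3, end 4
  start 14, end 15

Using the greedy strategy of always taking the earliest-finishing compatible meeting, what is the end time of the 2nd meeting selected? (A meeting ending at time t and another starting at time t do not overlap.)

9

Sorted by end: (3,4)  (3,6)  (6,9)  (9,10)  (9,11)  (14,15)  (15,16)  (18,19)
take (3,4); take (6,9); take (9,10); take (14,15); take (15,16); take (18,19).
Selected: (3,4) (6,9) (9,10) (14,15) (15,16) (18,19)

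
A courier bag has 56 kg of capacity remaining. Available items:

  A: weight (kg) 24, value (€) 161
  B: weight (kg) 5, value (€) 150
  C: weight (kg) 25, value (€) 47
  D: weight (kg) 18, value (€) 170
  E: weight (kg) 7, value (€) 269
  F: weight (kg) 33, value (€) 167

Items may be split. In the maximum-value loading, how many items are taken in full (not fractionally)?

4

Sort by value per unit weight and fill in that order.
Order: E (269/7=38.43) > B (150/5=30.00) > D (170/18=9.44) > A (161/24=6.71) > F (167/33=5.06) > C (47/25=1.88)
Fill: take E (7 @ 269) → take B (5 @ 150) → take D (18 @ 170) → take A (24 @ 161) → take 2/33 of F → 10.12; 56/56 used.
4 item(s) taken whole; one partial (take 2/33 of F).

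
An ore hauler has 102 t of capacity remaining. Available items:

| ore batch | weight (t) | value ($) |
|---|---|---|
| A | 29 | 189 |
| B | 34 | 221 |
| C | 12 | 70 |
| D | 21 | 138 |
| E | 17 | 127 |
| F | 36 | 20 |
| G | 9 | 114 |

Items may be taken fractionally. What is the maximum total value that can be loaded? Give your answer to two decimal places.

737.00

Order: G (114/9=12.67) > E (127/17=7.47) > D (138/21=6.57) > A (189/29=6.52) > B (221/34=6.50) > C (70/12=5.83) > F (20/36=0.56)
Fill: take G (9 @ 114) → take E (17 @ 127) → take D (21 @ 138) → take A (29 @ 189) → take 26/34 of B → 169.00; 102/102 used.
Total value = 737.00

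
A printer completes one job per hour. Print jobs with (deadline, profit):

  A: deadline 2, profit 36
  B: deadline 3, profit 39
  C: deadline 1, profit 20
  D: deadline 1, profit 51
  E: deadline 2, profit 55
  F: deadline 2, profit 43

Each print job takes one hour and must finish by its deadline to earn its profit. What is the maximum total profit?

145

Take jobs in profit order; each goes to the latest open slot no later than its deadline.
Profit order: E=55 D=51 F=43 B=39 A=36 C=20
Assign: E→slot 2, D→slot 1, F skipped, B→slot 3, A skipped, C skipped.
Slots: [1:D] [2:E] [3:B]
Profit = 51 + 55 + 39 = 145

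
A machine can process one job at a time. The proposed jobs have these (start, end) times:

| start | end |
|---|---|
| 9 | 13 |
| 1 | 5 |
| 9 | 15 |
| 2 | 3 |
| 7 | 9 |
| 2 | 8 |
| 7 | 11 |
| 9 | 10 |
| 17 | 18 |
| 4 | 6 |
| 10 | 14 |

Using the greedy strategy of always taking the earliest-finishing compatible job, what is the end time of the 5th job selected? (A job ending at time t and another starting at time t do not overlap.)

14

Sorted by end: (2,3)  (1,5)  (4,6)  (2,8)  (7,9)  (9,10)  (7,11)  (9,13)  (10,14)  (9,15)  (17,18)
take (2,3); take (4,6); skip (2,8); take (7,9); take (9,10); skip (9,13); take (10,14); take (17,18).
Selected: (2,3) (4,6) (7,9) (9,10) (10,14) (17,18)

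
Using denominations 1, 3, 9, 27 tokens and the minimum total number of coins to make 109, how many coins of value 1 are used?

Use the largest denomination that fits, subtract, and repeat.
109 = 4×27 + 1×1
Count of 1: 1

1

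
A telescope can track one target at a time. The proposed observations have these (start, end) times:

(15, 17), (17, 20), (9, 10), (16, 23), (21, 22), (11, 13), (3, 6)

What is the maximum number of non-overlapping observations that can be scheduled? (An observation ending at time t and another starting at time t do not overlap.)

6

Sorted by end: (3,6)  (9,10)  (11,13)  (15,17)  (17,20)  (21,22)  (16,23)
take (3,6); take (9,10); take (11,13); take (15,17); take (17,20); take (21,22).
Selected 6 observations.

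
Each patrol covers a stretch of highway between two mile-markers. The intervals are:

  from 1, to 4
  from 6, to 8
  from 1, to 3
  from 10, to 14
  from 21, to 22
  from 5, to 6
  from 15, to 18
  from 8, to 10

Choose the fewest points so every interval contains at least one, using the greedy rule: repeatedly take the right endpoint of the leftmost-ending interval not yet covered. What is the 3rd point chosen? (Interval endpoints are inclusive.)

10

Sort by right endpoint; whenever an interval is uncovered, place a point at its right end.
Sorted: [1,3] [1,4] [5,6] [6,8] [8,10] [10,14] [15,18] [21,22]
{[1,3],[1,4]} hit by 3; {[5,6],[6,8]} hit by 6; {[8,10],[10,14]} hit by 10; {[15,18]} hit by 18; {[21,22]} hit by 22.
Points: 3, 6, 10, 18, 22 (5 total).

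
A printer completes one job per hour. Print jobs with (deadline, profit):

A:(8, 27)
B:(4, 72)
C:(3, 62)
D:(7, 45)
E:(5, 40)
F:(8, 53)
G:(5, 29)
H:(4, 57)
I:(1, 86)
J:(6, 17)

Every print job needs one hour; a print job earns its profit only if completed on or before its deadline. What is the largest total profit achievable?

Profit order: I=86 B=72 C=62 H=57 F=53 D=45 E=40 G=29 A=27 J=17
Assign: I→slot 1, B→slot 4, C→slot 3, H→slot 2, F→slot 8, D→slot 7, E→slot 5, G skipped, A→slot 6, J skipped.
Slots: [1:I] [2:H] [3:C] [4:B] [5:E] [6:A] [7:D] [8:F]
Profit = 86 + 57 + 62 + 72 + 40 + 27 + 45 + 53 = 442

442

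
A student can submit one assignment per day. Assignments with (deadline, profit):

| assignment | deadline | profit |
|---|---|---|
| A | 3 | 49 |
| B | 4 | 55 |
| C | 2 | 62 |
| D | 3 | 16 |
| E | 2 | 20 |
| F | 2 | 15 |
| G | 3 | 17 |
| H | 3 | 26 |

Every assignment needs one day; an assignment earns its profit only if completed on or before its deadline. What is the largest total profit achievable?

Take jobs in profit order; each goes to the latest open slot no later than its deadline.
By profit: C(d2,62), B(d4,55), A(d3,49), H(d3,26), E(d2,20), G(d3,17), D(d3,16), F(d2,15)
C→slot 2; B→slot 4; A→slot 3; H→slot 1; E skipped; G skipped; D skipped; F skipped.
Profit = 26 + 62 + 49 + 55 = 192

192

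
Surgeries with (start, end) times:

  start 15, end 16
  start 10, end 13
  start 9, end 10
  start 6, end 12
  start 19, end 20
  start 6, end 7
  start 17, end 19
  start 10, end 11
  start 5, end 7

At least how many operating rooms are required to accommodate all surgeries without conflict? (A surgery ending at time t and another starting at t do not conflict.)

3

Events (time:±→running): 5:+→1 6:+→2 6:+→3 … peak 3.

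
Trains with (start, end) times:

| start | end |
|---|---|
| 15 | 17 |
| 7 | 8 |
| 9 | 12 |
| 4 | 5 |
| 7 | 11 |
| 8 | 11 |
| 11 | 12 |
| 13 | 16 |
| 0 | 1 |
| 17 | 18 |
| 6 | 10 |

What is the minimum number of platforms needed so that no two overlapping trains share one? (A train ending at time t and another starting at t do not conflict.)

4

starts: [0, 4, 6, 7, 7, 8, 9, 11, 13, 15, 17]
ends:   [1, 5, 8, 10, 11, 11, 12, 12, 16, 17, 18]
s0→1 e1→0 s4→1 e5→0 s6→1 s7→2 s7→3 e8→2 s8→3 s9→4  — peak 4.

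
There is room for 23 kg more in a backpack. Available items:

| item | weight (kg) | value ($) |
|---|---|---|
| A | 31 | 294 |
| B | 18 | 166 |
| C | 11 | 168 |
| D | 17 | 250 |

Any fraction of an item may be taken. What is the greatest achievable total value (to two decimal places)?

Sort by value per unit weight and fill in that order.
Order: C (168/11=15.27) > D (250/17=14.71) > A (294/31=9.48) > B (166/18=9.22)
Fill: take C (11 @ 168) → take 12/17 of D → 176.47; 23/23 used.
Total value = 344.47

344.47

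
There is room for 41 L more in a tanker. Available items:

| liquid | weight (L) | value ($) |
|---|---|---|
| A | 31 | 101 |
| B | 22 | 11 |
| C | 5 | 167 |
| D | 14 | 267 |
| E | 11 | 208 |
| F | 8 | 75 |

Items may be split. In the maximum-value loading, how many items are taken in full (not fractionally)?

Greedy by value/weight ratio, highest first.
Order: C (167/5=33.40) > D (267/14=19.07) > E (208/11=18.91) > F (75/8=9.38) > A (101/31=3.26) > B (11/22=0.50)
Fill: take C (5 @ 167) → take D (14 @ 267) → take E (11 @ 208) → take F (8 @ 75) → take 3/31 of A → 9.77; 41/41 used.
4 item(s) taken whole; one partial (take 3/31 of A).

4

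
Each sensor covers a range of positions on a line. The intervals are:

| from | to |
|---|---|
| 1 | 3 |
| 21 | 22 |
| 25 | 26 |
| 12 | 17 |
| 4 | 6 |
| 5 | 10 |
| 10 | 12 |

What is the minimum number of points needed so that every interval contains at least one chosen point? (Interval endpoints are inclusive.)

Process intervals by earliest right end; each time one isn't hit yet, stab at its right endpoint.
Sorted: [1,3] [4,6] [5,10] [10,12] [12,17] [21,22] [25,26]
{[1,3]} hit by 3; {[4,6],[5,10]} hit by 6; {[10,12],[12,17]} hit by 12; {[21,22]} hit by 22; {[25,26]} hit by 26.
Points: 3, 6, 12, 22, 26 (5 total).

5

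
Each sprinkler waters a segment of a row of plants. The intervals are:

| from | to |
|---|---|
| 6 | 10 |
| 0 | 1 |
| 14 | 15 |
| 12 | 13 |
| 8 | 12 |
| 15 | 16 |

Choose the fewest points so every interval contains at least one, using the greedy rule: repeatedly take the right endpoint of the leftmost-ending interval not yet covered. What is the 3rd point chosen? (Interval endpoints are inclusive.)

13

Sorted: [0,1] [6,10] [8,12] [12,13] [14,15] [15,16]
{[0,1]} hit by 1; {[6,10],[8,12]} hit by 10; {[12,13]} hit by 13; {[14,15],[15,16]} hit by 15.
Points: 1, 10, 13, 15 (4 total).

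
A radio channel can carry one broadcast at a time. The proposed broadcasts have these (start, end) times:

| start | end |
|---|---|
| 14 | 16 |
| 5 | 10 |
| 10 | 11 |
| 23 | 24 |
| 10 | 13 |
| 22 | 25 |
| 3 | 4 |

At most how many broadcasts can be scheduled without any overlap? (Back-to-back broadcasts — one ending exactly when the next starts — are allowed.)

Sorted by end: (3,4)  (5,10)  (10,11)  (10,13)  (14,16)  (23,24)  (22,25)
take (3,4); take (5,10); take (10,11); skip (10,13); take (14,16); take (23,24); skip (22,25).
Selected 5 broadcasts.

5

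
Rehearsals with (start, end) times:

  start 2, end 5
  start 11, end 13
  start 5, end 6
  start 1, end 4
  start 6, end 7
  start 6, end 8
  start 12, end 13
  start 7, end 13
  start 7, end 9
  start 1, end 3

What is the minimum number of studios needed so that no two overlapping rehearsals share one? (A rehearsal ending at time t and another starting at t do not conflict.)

3

The answer is the maximum number of intervals overlapping at any instant.
Events (time:±→running): 1:+→1 1:+→2 2:+→3 … peak 3.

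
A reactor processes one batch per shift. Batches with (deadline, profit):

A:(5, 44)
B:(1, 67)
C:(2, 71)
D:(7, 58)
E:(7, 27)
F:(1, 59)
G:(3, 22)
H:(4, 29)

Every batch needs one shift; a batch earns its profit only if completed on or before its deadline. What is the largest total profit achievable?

Profit order: C=71 B=67 F=59 D=58 A=44 H=29 E=27 G=22
Assign: C→slot 2, B→slot 1, F skipped, D→slot 7, A→slot 5, H→slot 4, E→slot 6, G→slot 3.
Slots: [1:B] [2:C] [3:G] [4:H] [5:A] [6:E] [7:D]
Profit = 67 + 71 + 22 + 29 + 44 + 27 + 58 = 318

318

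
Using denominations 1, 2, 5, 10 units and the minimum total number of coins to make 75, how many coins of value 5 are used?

75 − 7×10→5 − 1×5→0
Count of 5: 1

1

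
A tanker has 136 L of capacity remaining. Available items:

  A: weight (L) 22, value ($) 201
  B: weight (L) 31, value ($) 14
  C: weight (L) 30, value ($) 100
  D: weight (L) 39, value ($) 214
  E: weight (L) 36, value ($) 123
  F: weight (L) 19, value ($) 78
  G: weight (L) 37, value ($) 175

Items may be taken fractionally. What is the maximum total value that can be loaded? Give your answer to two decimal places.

Greedy by value/weight ratio, highest first.
Order: A (201/22=9.14) > D (214/39=5.49) > G (175/37=4.73) > F (78/19=4.11) > E (123/36=3.42) > C (100/30=3.33) > B (14/31=0.45)
Fill: take A (22 @ 201) → take D (39 @ 214) → take G (37 @ 175) → take F (19 @ 78) → take 19/36 of E → 64.92; 136/136 used.
Total value = 732.92

732.92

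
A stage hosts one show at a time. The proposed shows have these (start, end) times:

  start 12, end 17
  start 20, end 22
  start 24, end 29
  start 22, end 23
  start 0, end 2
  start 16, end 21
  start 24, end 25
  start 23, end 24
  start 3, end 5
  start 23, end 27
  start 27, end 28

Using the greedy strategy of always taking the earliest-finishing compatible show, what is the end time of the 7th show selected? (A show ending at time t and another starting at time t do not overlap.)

25

Sort by end time and greedily take each interval whose start is ≥ the last chosen end.
Sorted by end: (0,2)  (3,5)  (12,17)  (16,21)  (20,22)  (22,23)  (23,24)  (24,25)  (23,27)  (27,28)  (24,29)
take (0,2); take (3,5); take (12,17); take (20,22); take (22,23); take (23,24); take (24,25); take (27,28).
Selected: (0,2) (3,5) (12,17) (20,22) (22,23) (23,24) (24,25) (27,28)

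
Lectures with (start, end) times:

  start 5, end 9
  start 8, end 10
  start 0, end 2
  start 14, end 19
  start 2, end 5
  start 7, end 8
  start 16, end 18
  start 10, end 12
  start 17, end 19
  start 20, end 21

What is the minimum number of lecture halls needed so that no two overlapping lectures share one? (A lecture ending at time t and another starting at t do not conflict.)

3

starts: [0, 2, 5, 7, 8, 10, 14, 16, 17, 20]
ends:   [2, 5, 8, 9, 10, 12, 18, 19, 19, 21]
s0→1 e2→0 s2→1 e5→0 s5→1 s7→2 e8→1 s8→2 e9→1 e10→0 s10→1 e12→0 s14→1 s16→2 s17→3  — peak 3.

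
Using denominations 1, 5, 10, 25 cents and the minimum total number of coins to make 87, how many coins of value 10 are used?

1

Use the largest denomination that fits, subtract, and repeat.
87 = 3×25 + 1×10 + 2×1
Count of 10: 1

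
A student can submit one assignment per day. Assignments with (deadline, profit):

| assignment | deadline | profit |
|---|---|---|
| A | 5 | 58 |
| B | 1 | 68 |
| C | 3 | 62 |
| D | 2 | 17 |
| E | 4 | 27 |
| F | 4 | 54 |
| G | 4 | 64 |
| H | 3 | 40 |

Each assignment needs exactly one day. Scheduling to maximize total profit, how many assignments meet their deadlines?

Take jobs in profit order; each goes to the latest open slot no later than its deadline.
By profit: B(d1,68), G(d4,64), C(d3,62), A(d5,58), F(d4,54), H(d3,40), E(d4,27), D(d2,17)
B→slot 1; G→slot 4; C→slot 3; A→slot 5; F→slot 2; H skipped; E skipped; D skipped.
5 of 8 scheduled.

5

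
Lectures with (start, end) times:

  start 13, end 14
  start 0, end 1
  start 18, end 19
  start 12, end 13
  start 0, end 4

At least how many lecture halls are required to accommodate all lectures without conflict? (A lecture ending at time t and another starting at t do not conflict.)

starts: [0, 0, 12, 13, 18]
ends:   [1, 4, 13, 14, 19]
s0→1 s0→2  — peak 2.

2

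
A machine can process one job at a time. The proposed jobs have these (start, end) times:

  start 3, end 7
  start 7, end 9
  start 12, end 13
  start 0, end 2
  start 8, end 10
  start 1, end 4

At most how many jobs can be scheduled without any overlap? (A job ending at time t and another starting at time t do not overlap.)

4

Order by finish time; keep every interval that doesn't clash with the previous kept one.
Sorted by end: (0,2)  (1,4)  (3,7)  (7,9)  (8,10)  (12,13)
take (0,2); skip (1,4); take (3,7); take (7,9); skip (8,10); take (12,13).
Selected 4 jobs.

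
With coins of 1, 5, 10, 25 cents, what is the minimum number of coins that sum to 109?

9

109 = 4×25 + 1×5 + 4×1
Total coins = 4 + 1 + 4 = 9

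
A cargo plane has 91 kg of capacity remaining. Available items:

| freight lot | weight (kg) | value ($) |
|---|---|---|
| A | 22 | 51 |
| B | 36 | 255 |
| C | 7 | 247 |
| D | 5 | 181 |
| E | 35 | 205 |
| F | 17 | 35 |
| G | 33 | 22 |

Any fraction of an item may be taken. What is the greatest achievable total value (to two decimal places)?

Greedy by value/weight ratio, highest first.
Order: D (181/5=36.20) > C (247/7=35.29) > B (255/36=7.08) > E (205/35=5.86) > A (51/22=2.32) > F (35/17=2.06) > G (22/33=0.67)
Fill: take D (5 @ 181) → take C (7 @ 247) → take B (36 @ 255) → take E (35 @ 205) → take 8/22 of A → 18.55; 91/91 used.
Total value = 906.55

906.55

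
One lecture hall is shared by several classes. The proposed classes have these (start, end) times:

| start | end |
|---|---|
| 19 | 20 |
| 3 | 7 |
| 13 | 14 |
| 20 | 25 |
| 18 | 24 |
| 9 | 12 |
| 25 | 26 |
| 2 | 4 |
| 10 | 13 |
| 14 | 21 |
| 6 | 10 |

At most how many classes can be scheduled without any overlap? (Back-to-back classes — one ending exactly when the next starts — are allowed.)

7

Greedy by earliest finish: after sorting by end time, pick each interval compatible with the last pick.
Sorted by end: (2,4)  (3,7)  (6,10)  (9,12)  (10,13)  (13,14)  (19,20)  (14,21)  (18,24)  (20,25)  (25,26)
take (2,4); skip (3,7); take (6,10); take (10,13); take (13,14); take (19,20); take (20,25); take (25,26).
Selected 7 classes.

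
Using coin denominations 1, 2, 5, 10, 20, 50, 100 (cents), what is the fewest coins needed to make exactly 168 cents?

6

168 = 1×100 + 1×50 + 1×10 + 1×5 + 1×2 + 1×1
Total coins = 1 + 1 + 1 + 1 + 1 + 1 = 6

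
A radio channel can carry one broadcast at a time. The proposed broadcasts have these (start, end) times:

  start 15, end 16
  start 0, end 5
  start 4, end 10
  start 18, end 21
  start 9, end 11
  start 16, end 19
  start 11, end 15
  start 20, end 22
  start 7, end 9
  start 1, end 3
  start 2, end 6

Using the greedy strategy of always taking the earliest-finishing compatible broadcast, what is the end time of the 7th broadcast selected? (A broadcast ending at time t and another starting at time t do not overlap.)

22

Sort by end time and greedily take each interval whose start is ≥ the last chosen end.
By end time: (1,3), (0,5), (2,6), (7,9), (4,10), (9,11), (11,15), (15,16), (16,19), (18,21), (20,22).
Pick (1,3); next start ≥ 3 → (7,9); next start ≥ 9 → (9,11); next start ≥ 11 → (11,15); next start ≥ 15 → (15,16); next start ≥ 16 → (16,19); next start ≥ 19 → (20,22).
Selected: (1,3) (7,9) (9,11) (11,15) (15,16) (16,19) (20,22)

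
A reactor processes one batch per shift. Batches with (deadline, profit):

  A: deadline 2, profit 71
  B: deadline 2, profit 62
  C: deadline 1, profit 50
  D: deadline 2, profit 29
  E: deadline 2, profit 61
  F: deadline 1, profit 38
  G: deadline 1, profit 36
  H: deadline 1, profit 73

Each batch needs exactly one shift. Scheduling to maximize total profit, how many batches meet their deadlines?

2

Take jobs in profit order; each goes to the latest open slot no later than its deadline.
Profit order: H=73 A=71 B=62 E=61 C=50 F=38 G=36 D=29
Assign: H→slot 1, A→slot 2, B skipped, E skipped, C skipped, F skipped, G skipped, D skipped.
Slots: [1:H] [2:A]
2 of 8 scheduled.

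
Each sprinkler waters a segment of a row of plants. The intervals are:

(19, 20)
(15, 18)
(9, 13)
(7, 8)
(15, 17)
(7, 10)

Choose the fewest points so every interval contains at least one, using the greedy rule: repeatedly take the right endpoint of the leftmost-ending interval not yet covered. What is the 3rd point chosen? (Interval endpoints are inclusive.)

By right end: [7,8]  [7,10]  [9,13]  [15,17]  [15,18]  [19,20]
[7,8] uncovered → point at 8; [9,13] uncovered → point at 13; [15,17] uncovered → point at 17; [19,20] uncovered → point at 20.
Points: 8, 13, 17, 20 (4 total).

17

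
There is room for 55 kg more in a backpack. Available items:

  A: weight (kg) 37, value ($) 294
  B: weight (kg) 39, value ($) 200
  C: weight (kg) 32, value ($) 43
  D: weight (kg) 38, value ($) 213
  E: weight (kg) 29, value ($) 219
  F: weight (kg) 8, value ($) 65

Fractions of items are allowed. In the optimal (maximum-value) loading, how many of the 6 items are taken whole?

2

Order: F (65/8=8.12) > A (294/37=7.95) > E (219/29=7.55) > D (213/38=5.61) > B (200/39=5.13) > C (43/32=1.34)
Fill: take F (8 @ 65) → take A (37 @ 294) → take 10/29 of E → 75.52; 55/55 used.
2 item(s) taken whole; one partial (take 10/29 of E).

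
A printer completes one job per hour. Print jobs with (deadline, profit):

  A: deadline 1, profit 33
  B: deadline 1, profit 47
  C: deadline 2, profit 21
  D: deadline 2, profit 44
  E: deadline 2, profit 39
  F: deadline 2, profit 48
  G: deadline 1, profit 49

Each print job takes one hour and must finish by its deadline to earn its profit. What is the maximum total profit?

Sort by profit descending; place each in the latest free slot ≤ its deadline.
Profit order: G=49 F=48 B=47 D=44 E=39 A=33 C=21
Assign: G→slot 1, F→slot 2, B skipped, D skipped, E skipped, A skipped, C skipped.
Slots: [1:G] [2:F]
Profit = 49 + 48 = 97

97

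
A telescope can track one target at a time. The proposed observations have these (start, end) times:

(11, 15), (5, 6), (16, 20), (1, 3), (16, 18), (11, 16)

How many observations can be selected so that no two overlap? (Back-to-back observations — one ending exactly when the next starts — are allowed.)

4

By end time: (1,3), (5,6), (11,15), (11,16), (16,18), (16,20).
Pick (1,3); next start ≥ 3 → (5,6); next start ≥ 6 → (11,15); next start ≥ 15 → (16,18).
Selected 4 observations.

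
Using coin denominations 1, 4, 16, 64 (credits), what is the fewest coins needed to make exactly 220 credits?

7

220 = 3×64 + 1×16 + 3×4
Total coins = 3 + 1 + 3 = 7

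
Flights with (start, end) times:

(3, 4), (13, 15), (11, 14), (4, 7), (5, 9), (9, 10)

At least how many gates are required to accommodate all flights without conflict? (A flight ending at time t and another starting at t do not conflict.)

2

starts: [3, 4, 5, 9, 11, 13]
ends:   [4, 7, 9, 10, 14, 15]
s3→1 e4→0 s4→1 s5→2  — peak 2.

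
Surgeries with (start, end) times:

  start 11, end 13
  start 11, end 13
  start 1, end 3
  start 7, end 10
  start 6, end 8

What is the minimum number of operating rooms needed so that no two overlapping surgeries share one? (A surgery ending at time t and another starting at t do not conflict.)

2

The answer is the maximum number of intervals overlapping at any instant.
Events (time:±→running): 1:+→1 3:-→0 6:+→1 7:+→2 … peak 2.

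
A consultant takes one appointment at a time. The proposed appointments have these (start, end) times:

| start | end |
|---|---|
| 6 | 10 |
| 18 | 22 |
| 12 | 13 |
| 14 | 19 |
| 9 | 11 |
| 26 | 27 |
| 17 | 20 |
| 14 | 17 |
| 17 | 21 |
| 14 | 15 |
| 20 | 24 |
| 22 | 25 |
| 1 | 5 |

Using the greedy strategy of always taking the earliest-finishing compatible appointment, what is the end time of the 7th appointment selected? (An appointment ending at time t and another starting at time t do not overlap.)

27

Sort by end time and greedily take each interval whose start is ≥ the last chosen end.
Sorted by end: (1,5)  (6,10)  (9,11)  (12,13)  (14,15)  (14,17)  (14,19)  (17,20)  (17,21)  (18,22)  (20,24)  (22,25)  (26,27)
take (1,5); take (6,10); take (12,13); take (14,15); skip (14,19); take (17,20); take (20,24); take (26,27).
Selected: (1,5) (6,10) (12,13) (14,15) (17,20) (20,24) (26,27)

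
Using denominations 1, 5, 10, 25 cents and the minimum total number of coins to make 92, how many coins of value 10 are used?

1

Use the largest denomination that fits, subtract, and repeat.
92 = 3×25 + 1×10 + 1×5 + 2×1
Count of 10: 1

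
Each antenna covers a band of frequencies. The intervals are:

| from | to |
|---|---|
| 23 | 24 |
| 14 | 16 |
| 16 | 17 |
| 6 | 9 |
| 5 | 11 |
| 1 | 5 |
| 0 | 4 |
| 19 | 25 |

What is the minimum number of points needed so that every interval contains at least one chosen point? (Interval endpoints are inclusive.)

4

Process intervals by earliest right end; each time one isn't hit yet, stab at its right endpoint.
Sorted: [0,4] [1,5] [6,9] [5,11] [14,16] [16,17] [23,24] [19,25]
{[0,4],[1,5]} hit by 4; {[6,9],[5,11]} hit by 9; {[14,16],[16,17]} hit by 16; {[23,24],[19,25]} hit by 24.
Points: 4, 9, 16, 24 (4 total).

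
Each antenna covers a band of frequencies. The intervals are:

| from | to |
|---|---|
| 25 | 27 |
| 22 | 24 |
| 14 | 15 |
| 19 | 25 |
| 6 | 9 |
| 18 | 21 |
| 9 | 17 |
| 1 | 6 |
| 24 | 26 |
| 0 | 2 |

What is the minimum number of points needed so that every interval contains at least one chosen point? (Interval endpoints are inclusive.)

By right end: [0,2]  [1,6]  [6,9]  [14,15]  [9,17]  [18,21]  [22,24]  [19,25]  [24,26]  [25,27]
[0,2] uncovered → point at 2; [6,9] uncovered → point at 9; [14,15] uncovered → point at 15; [18,21] uncovered → point at 21; [22,24] uncovered → point at 24; [25,27] uncovered → point at 27.
Points: 2, 9, 15, 21, 24, 27 (6 total).

6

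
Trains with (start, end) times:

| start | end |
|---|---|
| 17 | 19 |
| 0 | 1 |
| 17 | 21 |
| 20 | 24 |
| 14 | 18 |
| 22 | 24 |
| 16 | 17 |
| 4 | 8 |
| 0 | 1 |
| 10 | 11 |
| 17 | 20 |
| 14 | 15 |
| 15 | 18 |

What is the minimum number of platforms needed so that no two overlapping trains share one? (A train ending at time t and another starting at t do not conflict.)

5

The answer is the maximum number of intervals overlapping at any instant.
Events (time:±→running): 0:+→1 0:+→2 1:-→1 1:-→0 4:+→1 8:-→0 10:+→1 11:-→0 14:+→1 14:+→2 15:-→1 15:+→2 16:+→3 17:-→2 17:+→3 17:+→4 17:+→5 … peak 5.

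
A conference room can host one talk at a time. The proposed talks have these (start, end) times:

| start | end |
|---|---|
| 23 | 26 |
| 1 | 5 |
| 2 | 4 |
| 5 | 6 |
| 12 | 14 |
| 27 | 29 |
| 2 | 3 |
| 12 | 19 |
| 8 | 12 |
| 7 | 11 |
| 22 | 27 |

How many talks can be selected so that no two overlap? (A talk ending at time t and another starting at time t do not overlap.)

Sort by end time and greedily take each interval whose start is ≥ the last chosen end.
Sorted by end: (2,3)  (2,4)  (1,5)  (5,6)  (7,11)  (8,12)  (12,14)  (12,19)  (23,26)  (22,27)  (27,29)
take (2,3); take (5,6); take (7,11); take (12,14); take (23,26); take (27,29).
Selected 6 talks.

6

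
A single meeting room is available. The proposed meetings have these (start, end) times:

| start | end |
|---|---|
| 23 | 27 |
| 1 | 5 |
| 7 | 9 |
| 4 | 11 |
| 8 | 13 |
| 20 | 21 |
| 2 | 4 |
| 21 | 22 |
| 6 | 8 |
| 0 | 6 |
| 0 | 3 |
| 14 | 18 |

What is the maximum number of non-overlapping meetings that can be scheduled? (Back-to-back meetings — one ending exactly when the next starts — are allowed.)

7

By end time: (0,3), (2,4), (1,5), (0,6), (6,8), (7,9), (4,11), (8,13), (14,18), (20,21), (21,22), (23,27).
Pick (0,3); next start ≥ 3 → (6,8); next start ≥ 8 → (8,13); next start ≥ 13 → (14,18); next start ≥ 18 → (20,21); next start ≥ 21 → (21,22); next start ≥ 22 → (23,27).
Selected 7 meetings.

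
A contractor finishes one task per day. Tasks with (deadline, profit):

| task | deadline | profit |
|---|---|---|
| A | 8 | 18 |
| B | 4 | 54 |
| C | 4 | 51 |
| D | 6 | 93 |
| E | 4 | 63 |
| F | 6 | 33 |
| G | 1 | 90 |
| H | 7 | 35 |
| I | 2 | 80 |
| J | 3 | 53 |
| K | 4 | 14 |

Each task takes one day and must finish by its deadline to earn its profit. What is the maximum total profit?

466

Take jobs in profit order; each goes to the latest open slot no later than its deadline.
By profit: D(d6,93), G(d1,90), I(d2,80), E(d4,63), B(d4,54), J(d3,53), C(d4,51), H(d7,35), F(d6,33), A(d8,18), K(d4,14)
D→slot 6; G→slot 1; I→slot 2; E→slot 4; B→slot 3; J skipped; C skipped; H→slot 7; F→slot 5; A→slot 8; K skipped.
Profit = 90 + 80 + 54 + 63 + 33 + 93 + 35 + 18 = 466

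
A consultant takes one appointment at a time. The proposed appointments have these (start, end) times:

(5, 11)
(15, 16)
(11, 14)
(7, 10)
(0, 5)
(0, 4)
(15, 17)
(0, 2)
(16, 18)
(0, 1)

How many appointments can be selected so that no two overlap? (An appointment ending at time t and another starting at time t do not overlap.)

Greedy by earliest finish: after sorting by end time, pick each interval compatible with the last pick.
By end time: (0,1), (0,2), (0,4), (0,5), (7,10), (5,11), (11,14), (15,16), (15,17), (16,18).
Pick (0,1); next start ≥ 1 → (7,10); next start ≥ 10 → (11,14); next start ≥ 14 → (15,16); next start ≥ 16 → (16,18).
Selected 5 appointments.

5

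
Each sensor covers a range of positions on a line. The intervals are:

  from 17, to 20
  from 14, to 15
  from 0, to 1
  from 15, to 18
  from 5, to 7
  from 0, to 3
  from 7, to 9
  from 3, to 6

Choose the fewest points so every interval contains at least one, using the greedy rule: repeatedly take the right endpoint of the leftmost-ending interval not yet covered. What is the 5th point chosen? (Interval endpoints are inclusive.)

20

Sort by right endpoint; whenever an interval is uncovered, place a point at its right end.
Sorted: [0,1] [0,3] [3,6] [5,7] [7,9] [14,15] [15,18] [17,20]
{[0,1],[0,3]} hit by 1; {[3,6],[5,7]} hit by 6; {[7,9]} hit by 9; {[14,15],[15,18]} hit by 15; {[17,20]} hit by 20.
Points: 1, 6, 9, 15, 20 (5 total).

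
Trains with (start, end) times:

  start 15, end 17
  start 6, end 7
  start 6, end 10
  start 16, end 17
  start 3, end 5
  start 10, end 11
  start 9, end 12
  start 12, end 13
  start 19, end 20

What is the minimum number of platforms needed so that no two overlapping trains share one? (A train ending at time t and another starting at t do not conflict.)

Count concurrent intervals with a sweep; the peak is the room count.
Events (time:±→running): 3:+→1 5:-→0 6:+→1 6:+→2 … peak 2.

2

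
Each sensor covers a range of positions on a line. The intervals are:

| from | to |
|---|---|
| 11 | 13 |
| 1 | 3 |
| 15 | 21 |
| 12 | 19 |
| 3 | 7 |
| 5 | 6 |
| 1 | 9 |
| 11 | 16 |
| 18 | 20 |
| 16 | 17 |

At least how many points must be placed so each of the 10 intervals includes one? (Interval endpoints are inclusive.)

Sort by right endpoint; whenever an interval is uncovered, place a point at its right end.
By right end: [1,3]  [5,6]  [3,7]  [1,9]  [11,13]  [11,16]  [16,17]  [12,19]  [18,20]  [15,21]
[1,3] uncovered → point at 3; [5,6] uncovered → point at 6; [11,13] uncovered → point at 13; [16,17] uncovered → point at 17; [18,20] uncovered → point at 20.
Points: 3, 6, 13, 17, 20 (5 total).

5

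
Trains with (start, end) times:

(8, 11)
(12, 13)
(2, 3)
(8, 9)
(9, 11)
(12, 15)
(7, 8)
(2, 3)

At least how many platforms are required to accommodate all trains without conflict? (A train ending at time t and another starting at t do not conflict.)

starts: [2, 2, 7, 8, 8, 9, 12, 12]
ends:   [3, 3, 8, 9, 11, 11, 13, 15]
s2→1 s2→2  — peak 2.

2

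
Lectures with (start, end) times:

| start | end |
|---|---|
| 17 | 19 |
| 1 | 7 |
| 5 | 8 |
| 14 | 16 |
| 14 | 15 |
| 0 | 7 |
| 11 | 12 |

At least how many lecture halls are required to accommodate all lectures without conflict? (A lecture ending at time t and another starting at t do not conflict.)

The answer is the maximum number of intervals overlapping at any instant.
Events (time:±→running): 0:+→1 1:+→2 5:+→3 … peak 3.

3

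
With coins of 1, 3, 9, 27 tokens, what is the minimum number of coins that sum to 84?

4

Greedy: take as many of the largest coin as possible, then repeat with the remainder.
84 = 3×27 + 1×3
Total coins = 3 + 1 = 4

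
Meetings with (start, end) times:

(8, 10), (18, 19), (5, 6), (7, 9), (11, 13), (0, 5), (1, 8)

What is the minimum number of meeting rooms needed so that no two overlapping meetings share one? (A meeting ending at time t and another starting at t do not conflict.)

Count concurrent intervals with a sweep; the peak is the room count.
Events (time:±→running): 0:+→1 1:+→2 … peak 2.

2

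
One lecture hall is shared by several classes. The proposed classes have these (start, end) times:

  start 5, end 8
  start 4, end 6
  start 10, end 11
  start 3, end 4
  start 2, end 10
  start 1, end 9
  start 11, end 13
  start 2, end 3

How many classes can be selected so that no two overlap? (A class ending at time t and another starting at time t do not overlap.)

Sort by end time and greedily take each interval whose start is ≥ the last chosen end.
Sorted by end: (2,3)  (3,4)  (4,6)  (5,8)  (1,9)  (2,10)  (10,11)  (11,13)
take (2,3); take (3,4); take (4,6); skip (5,8); take (10,11); take (11,13).
Selected 5 classes.

5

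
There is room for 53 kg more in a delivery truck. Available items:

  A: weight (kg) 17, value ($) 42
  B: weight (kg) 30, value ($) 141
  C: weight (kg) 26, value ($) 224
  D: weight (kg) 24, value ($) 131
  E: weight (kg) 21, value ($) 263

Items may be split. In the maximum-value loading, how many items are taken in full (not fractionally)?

2

Order: E (263/21=12.52) > C (224/26=8.62) > D (131/24=5.46) > B (141/30=4.70) > A (42/17=2.47)
Fill: take E (21 @ 263) → take C (26 @ 224) → take 6/24 of D → 32.75; 53/53 used.
2 item(s) taken whole; one partial (take 6/24 of D).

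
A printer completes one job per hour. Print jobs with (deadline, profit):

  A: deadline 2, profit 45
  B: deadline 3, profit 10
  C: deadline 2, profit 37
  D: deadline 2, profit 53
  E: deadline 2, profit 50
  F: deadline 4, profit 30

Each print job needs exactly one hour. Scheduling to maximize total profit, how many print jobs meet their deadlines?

4

By profit: D(d2,53), E(d2,50), A(d2,45), C(d2,37), F(d4,30), B(d3,10)
D→slot 2; E→slot 1; A skipped; C skipped; F→slot 4; B→slot 3.
4 of 6 scheduled.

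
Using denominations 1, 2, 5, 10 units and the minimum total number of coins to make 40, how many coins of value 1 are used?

40 = 4×10
Count of 1: 0

0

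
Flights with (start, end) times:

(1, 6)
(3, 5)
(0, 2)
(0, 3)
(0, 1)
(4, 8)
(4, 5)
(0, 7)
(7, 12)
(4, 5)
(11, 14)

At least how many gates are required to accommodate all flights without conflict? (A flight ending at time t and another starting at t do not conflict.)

6

The answer is the maximum number of intervals overlapping at any instant.
Events (time:±→running): 0:+→1 0:+→2 0:+→3 0:+→4 1:-→3 1:+→4 2:-→3 3:-→2 3:+→3 4:+→4 4:+→5 4:+→6 … peak 6.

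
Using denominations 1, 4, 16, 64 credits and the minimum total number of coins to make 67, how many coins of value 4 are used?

0

67 = 1×64 + 3×1
Count of 4: 0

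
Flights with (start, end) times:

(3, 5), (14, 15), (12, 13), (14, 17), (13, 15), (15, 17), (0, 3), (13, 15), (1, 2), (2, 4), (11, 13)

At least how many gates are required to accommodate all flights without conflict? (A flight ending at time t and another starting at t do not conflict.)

The answer is the maximum number of intervals overlapping at any instant.
Events (time:±→running): 0:+→1 1:+→2 2:-→1 2:+→2 3:-→1 3:+→2 4:-→1 5:-→0 11:+→1 12:+→2 13:-→1 13:-→0 13:+→1 13:+→2 14:+→3 14:+→4 … peak 4.

4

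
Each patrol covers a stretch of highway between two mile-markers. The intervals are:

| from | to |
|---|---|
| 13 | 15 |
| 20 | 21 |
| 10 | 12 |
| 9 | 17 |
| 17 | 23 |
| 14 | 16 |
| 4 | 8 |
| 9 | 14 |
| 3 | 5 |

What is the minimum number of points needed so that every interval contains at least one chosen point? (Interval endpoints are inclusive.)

Sorted: [3,5] [4,8] [10,12] [9,14] [13,15] [14,16] [9,17] [20,21] [17,23]
{[3,5],[4,8]} hit by 5; {[10,12],[9,14]} hit by 12; {[13,15],[14,16],[9,17]} hit by 15; {[20,21],[17,23]} hit by 21.
Points: 5, 12, 15, 21 (4 total).

4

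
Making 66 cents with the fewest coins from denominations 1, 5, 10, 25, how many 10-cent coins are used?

1

66 − 2×25→16 − 1×10→6 − 1×5→1 − 1×1→0
Count of 10: 1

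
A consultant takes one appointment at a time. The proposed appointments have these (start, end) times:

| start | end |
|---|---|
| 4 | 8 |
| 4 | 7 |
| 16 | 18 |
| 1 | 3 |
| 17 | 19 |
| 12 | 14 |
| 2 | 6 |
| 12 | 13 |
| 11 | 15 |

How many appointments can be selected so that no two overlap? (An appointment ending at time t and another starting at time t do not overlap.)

Sorted by end: (1,3)  (2,6)  (4,7)  (4,8)  (12,13)  (12,14)  (11,15)  (16,18)  (17,19)
take (1,3); take (4,7); skip (4,8); take (12,13); skip (11,15); take (16,18).
Selected 4 appointments.

4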